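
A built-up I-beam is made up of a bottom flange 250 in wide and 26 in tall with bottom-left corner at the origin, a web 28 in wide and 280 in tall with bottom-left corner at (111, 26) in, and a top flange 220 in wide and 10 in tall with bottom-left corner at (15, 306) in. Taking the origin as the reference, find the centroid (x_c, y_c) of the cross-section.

x_c = 125.00 in, y_c = 125.16 in

Part | A | x̄ᵢ | ȳᵢ | A·x̄ᵢ | A·ȳᵢ
bottom flange | 6500.00 | 125.00 | 13.00 | 812500.00 | 84500.00
web | 7840.00 | 125.00 | 166.00 | 980000.00 | 1301440.00
top flange | 2200.00 | 125.00 | 311.00 | 275000.00 | 684200.00
Σ | 16540.00 |  |  | 2067500.00 | 2070140.00
x_c = 2067500.00 / 16540.00 = 125.00 in
y_c = 2070140.00 / 16540.00 = 125.16 in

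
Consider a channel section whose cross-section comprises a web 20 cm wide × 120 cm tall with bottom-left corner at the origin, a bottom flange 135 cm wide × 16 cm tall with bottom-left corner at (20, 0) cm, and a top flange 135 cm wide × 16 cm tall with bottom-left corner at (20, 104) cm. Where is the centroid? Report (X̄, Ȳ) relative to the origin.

X̄ = 59.82 cm, Ȳ = 60.00 cm

web: A = 20 × 120 = 2400.00, centroid at (10.00, 60.00).
bottom flange: A = 135 × 16 = 2160.00, centroid at (87.50, 8.00).
top flange: A = 135 × 16 = 2160.00, centroid at (87.50, 112.00).
ΣA = 6720.00 cm²
ΣAX̄ = (2400.00)(10.00) + (2160.00)(87.50) + (2160.00)(87.50) = 402000.00 cm³
ΣAȲ = (2400.00)(60.00) + (2160.00)(8.00) + (2160.00)(112.00) = 403200.00 cm³
X̄ = 402000.00 / 6720.00 = 59.82 cm
Ȳ = 403200.00 / 6720.00 = 60.00 cm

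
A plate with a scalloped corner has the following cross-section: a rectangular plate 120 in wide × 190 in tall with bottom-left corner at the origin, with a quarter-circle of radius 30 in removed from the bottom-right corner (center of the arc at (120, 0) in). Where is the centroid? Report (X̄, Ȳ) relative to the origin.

X̄ = 58.49 in, Ȳ = 97.63 in

plate: A = 120 × 190 = 22800.00, centroid at (60.00, 95.00).
removed quarter-circle: A = −¼π·30² = -706.86, centroid at (107.27, 12.73).
ΣA = 22093.14 in²
ΣAX̄ = (22800.00)(60.00) + (-706.86)(107.27) = 1292177.00 in³
ΣAȲ = (22800.00)(95.00) + (-706.86)(12.73) = 2157000.00 in³
X̄ = 1292177.00 / 22093.14 = 58.49 in
Ȳ = 2157000.00 / 22093.14 = 97.63 in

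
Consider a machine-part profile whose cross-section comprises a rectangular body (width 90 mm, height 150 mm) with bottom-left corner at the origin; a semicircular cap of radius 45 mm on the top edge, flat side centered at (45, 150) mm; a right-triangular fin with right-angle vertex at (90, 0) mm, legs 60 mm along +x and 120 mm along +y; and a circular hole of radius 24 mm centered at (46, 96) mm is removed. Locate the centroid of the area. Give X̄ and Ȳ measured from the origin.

X̄ = 57.57 mm, Ȳ = 82.33 mm

rectangular body: A = 90 × 150 = 13500.00, centroid at (45.00, 75.00).
semicircular top: A = ½π·45² = 3180.86, centroid at (45.00, 169.10).
triangular fin: A = ½·60·120 = 3600.00, centroid at (110.00, 40.00).
hole: A = −π·24² = -1809.56, centroid at (46.00, 96.00).
ΣA = 18471.31 mm², ΣAX̄ = 1063399.18 mm³, ΣAȲ = 1520661.88 mm³.
X̄ = 1063399.18/18471.31 = 57.57 mm; Ȳ = 1520661.88/18471.31 = 82.33 mm.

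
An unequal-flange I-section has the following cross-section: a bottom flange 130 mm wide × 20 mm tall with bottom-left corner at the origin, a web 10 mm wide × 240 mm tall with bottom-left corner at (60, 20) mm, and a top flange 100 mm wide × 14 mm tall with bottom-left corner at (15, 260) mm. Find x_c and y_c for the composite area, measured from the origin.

bottom flange: A = 130 × 20 = 2600.00, centroid at (65.00, 10.00).
web: A = 10 × 240 = 2400.00, centroid at (65.00, 140.00).
top flange: A = 100 × 14 = 1400.00, centroid at (65.00, 267.00).
ΣA = 6400.00 mm², ΣAx_c = 416000.00 mm³, ΣAy_c = 735800.00 mm³.
x_c = 416000.00/6400.00 = 65.00 mm; y_c = 735800.00/6400.00 = 114.97 mm.

x_c = 65.00 mm, y_c = 114.97 mm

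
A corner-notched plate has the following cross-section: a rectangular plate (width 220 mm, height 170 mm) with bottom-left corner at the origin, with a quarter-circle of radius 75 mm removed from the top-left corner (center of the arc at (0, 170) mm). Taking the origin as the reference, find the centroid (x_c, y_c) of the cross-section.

Part | A | x̄ᵢ | ȳᵢ | A·x̄ᵢ | A·ȳᵢ
plate | 37400.00 | 110.00 | 85.00 | 4114000.00 | 3179000.00
removed quarter-circle | -4417.86 | 31.83 | 138.17 | -140625.00 | -610411.99
Σ | 32982.14 |  |  | 3973375.00 | 2568588.01
x_c = 3973375.00 / 32982.14 = 120.47 mm
y_c = 2568588.01 / 32982.14 = 77.88 mm

x_c = 120.47 mm, y_c = 77.88 mm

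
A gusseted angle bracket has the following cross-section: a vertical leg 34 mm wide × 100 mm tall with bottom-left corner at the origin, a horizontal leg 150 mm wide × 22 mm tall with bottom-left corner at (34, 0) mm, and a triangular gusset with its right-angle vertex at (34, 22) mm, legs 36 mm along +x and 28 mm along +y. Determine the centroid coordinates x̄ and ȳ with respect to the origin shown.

Part | A | x̄ᵢ | ȳᵢ | A·x̄ᵢ | A·ȳᵢ
vertical leg | 3400.00 | 17.00 | 50.00 | 57800.00 | 170000.00
horizontal leg | 3300.00 | 109.00 | 11.00 | 359700.00 | 36300.00
gusset | 504.00 | 46.00 | 31.33 | 23184.00 | 15792.00
Σ | 7204.00 |  |  | 440684.00 | 222092.00
x̄ = 440684.00 / 7204.00 = 61.17 mm
ȳ = 222092.00 / 7204.00 = 30.83 mm

x̄ = 61.17 mm, ȳ = 30.83 mm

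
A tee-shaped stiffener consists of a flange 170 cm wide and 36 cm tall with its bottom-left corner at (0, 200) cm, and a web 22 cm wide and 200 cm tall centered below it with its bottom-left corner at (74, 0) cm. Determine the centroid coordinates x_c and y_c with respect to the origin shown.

Part | A | x̄ᵢ | ȳᵢ | A·x̄ᵢ | A·ȳᵢ
web | 4400.00 | 85.00 | 100.00 | 374000.00 | 440000.00
flange | 6120.00 | 85.00 | 218.00 | 520200.00 | 1334160.00
Σ | 10520.00 |  |  | 894200.00 | 1774160.00
x_c = 894200.00 / 10520.00 = 85.00 cm
y_c = 1774160.00 / 10520.00 = 168.65 cm

x_c = 85.00 cm, y_c = 168.65 cm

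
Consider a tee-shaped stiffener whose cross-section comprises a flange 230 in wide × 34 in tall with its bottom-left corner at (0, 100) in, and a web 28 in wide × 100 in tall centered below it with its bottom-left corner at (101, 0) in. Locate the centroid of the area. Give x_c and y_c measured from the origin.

x_c = 115.00 in, y_c = 99.34 in

Part | A | x̄ᵢ | ȳᵢ | A·x̄ᵢ | A·ȳᵢ
web | 2800.00 | 115.00 | 50.00 | 322000.00 | 140000.00
flange | 7820.00 | 115.00 | 117.00 | 899300.00 | 914940.00
Σ | 10620.00 |  |  | 1221300.00 | 1054940.00
x_c = 1221300.00 / 10620.00 = 115.00 in
y_c = 1054940.00 / 10620.00 = 99.34 in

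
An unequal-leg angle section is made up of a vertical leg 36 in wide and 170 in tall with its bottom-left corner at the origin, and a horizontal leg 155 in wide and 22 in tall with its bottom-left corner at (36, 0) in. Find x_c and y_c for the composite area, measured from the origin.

x_c = 52.17 in, y_c = 58.52 in

Part | A | x̄ᵢ | ȳᵢ | A·x̄ᵢ | A·ȳᵢ
vertical leg | 6120.00 | 18.00 | 85.00 | 110160.00 | 520200.00
horizontal leg | 3410.00 | 113.50 | 11.00 | 387035.00 | 37510.00
Σ | 9530.00 |  |  | 497195.00 | 557710.00
x_c = 497195.00 / 9530.00 = 52.17 in
y_c = 557710.00 / 9530.00 = 58.52 in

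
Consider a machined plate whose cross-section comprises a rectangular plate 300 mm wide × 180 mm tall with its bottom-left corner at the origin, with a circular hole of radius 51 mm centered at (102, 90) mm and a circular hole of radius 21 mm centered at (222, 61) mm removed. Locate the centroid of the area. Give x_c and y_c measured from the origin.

Part | A | x̄ᵢ | ȳᵢ | A·x̄ᵢ | A·ȳᵢ
plate | 54000.00 | 150.00 | 90.00 | 8100000.00 | 4860000.00
hole 1 | -8171.28 | 102.00 | 90.00 | -833470.81 | -735415.42
hole 2 | -1385.44 | 222.00 | 61.00 | -307568.20 | -84511.98
Σ | 44443.28 |  |  | 6958960.98 | 4040072.59
x_c = 6958960.98 / 44443.28 = 156.58 mm
y_c = 4040072.59 / 44443.28 = 90.90 mm

x_c = 156.58 mm, y_c = 90.90 mm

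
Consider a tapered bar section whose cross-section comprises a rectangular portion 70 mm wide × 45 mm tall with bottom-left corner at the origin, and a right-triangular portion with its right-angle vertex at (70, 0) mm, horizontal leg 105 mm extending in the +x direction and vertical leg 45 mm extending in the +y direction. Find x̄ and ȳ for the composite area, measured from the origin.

x̄ = 65.00 mm, ȳ = 19.29 mm

Part | A | x̄ᵢ | ȳᵢ | A·x̄ᵢ | A·ȳᵢ
rectangular portion | 3150.00 | 35.00 | 22.50 | 110250.00 | 70875.00
triangular portion | 2362.50 | 105.00 | 15.00 | 248062.50 | 35437.50
Σ | 5512.50 |  |  | 358312.50 | 106312.50
x̄ = 358312.50 / 5512.50 = 65.00 mm
ȳ = 106312.50 / 5512.50 = 19.29 mm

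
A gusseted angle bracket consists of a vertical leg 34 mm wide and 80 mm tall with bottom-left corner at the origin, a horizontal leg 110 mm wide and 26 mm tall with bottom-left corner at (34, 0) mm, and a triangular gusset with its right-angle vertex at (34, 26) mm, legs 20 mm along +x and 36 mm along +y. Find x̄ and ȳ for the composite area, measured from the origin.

x̄ = 53.10 mm, ȳ = 26.88 mm

vertical leg: A = 34 × 80 = 2720.00, centroid at (17.00, 40.00).
horizontal leg: A = 110 × 26 = 2860.00, centroid at (89.00, 13.00).
gusset: A = ½·20·36 = 360.00, centroid at (40.67, 38.00).
ΣA = 5940.00 mm², ΣAx̄ = 315420.00 mm³, ΣAȳ = 159660.00 mm³.
x̄ = 315420.00/5940.00 = 53.10 mm; ȳ = 159660.00/5940.00 = 26.88 mm.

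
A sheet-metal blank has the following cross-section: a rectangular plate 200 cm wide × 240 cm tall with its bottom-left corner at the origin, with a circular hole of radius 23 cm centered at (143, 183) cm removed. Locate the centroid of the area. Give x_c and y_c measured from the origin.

plate: A = 200 × 240 = 48000.00, centroid at (100.00, 120.00).
hole: A = −π·23² = -1661.90, centroid at (143.00, 183.00).
ΣA = 46338.10 cm², ΣAx_c = 4562347.94 cm³, ΣAy_c = 5455871.84 cm³.
x_c = 4562347.94/46338.10 = 98.46 cm; y_c = 5455871.84/46338.10 = 117.74 cm.

x_c = 98.46 cm, y_c = 117.74 cm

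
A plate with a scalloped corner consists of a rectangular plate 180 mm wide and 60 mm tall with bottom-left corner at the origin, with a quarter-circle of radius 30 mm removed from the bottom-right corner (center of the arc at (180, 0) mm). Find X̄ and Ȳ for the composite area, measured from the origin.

Part | A | x̄ᵢ | ȳᵢ | A·x̄ᵢ | A·ȳᵢ
plate | 10800.00 | 90.00 | 30.00 | 972000.00 | 324000.00
removed quarter-circle | -706.86 | 167.27 | 12.73 | -118234.50 | -9000.00
Σ | 10093.14 |  |  | 853765.50 | 315000.00
X̄ = 853765.50 / 10093.14 = 84.59 mm
Ȳ = 315000.00 / 10093.14 = 31.21 mm

X̄ = 84.59 mm, Ȳ = 31.21 mm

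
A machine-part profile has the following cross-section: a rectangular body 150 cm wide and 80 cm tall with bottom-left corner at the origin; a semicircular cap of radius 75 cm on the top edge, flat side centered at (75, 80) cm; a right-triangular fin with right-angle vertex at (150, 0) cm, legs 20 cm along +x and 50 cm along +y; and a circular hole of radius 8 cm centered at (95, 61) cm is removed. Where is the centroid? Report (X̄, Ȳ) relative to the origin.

rectangular body: A = 150 × 80 = 12000.00, centroid at (75.00, 40.00).
semicircular top: A = ½π·75² = 8835.73, centroid at (75.00, 111.83).
triangular fin: A = ½·20·50 = 500.00, centroid at (156.67, 16.67).
hole: A = −π·8² = -201.06, centroid at (95.00, 61.00).
ΣA = 21134.67 cm²
ΣAX̄ = (12000.00)(75.00) + (8835.73)(75.00) + (500.00)(156.67) + (-201.06)(95.00) = 1621912.15 cm³
ΣAȲ = (12000.00)(40.00) + (8835.73)(111.83) + (500.00)(16.67) + (-201.06)(61.00) = 1464176.90 cm³
X̄ = 1621912.15 / 21134.67 = 76.74 cm
Ȳ = 1464176.90 / 21134.67 = 69.28 cm

X̄ = 76.74 cm, Ȳ = 69.28 cm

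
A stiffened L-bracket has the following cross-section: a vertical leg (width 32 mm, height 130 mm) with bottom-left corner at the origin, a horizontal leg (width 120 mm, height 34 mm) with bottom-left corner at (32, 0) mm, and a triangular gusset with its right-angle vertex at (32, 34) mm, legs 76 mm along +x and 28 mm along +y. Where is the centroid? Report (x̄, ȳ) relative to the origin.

x̄ = 54.05 mm, ȳ = 41.47 mm

vertical leg: A = 32 × 130 = 4160.00, centroid at (16.00, 65.00).
horizontal leg: A = 120 × 34 = 4080.00, centroid at (92.00, 17.00).
gusset: A = ½·76·28 = 1064.00, centroid at (57.33, 43.33).
ΣA = 9304.00 mm²
ΣAx̄ = (4160.00)(16.00) + (4080.00)(92.00) + (1064.00)(57.33) = 502922.67 mm³
ΣAȳ = (4160.00)(65.00) + (4080.00)(17.00) + (1064.00)(43.33) = 385866.67 mm³
x̄ = 502922.67 / 9304.00 = 54.05 mm
ȳ = 385866.67 / 9304.00 = 41.47 mm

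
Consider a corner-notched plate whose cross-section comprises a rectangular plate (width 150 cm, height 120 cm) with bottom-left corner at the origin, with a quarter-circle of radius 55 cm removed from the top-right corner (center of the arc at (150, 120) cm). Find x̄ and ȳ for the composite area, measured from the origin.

x̄ = 67.14 cm, ȳ = 54.43 cm

plate: A = 150 × 120 = 18000.00, centroid at (75.00, 60.00).
removed quarter-circle: A = −¼π·55² = -2375.83, centroid at (126.66, 96.66).
ΣA = 15624.17 cm²
ΣAx̄ = (18000.00)(75.00) + (-2375.83)(126.66) = 1049083.92 cm³
ΣAȳ = (18000.00)(60.00) + (-2375.83)(96.66) = 850358.80 cm³
x̄ = 1049083.92 / 15624.17 = 67.14 cm
ȳ = 850358.80 / 15624.17 = 54.43 cm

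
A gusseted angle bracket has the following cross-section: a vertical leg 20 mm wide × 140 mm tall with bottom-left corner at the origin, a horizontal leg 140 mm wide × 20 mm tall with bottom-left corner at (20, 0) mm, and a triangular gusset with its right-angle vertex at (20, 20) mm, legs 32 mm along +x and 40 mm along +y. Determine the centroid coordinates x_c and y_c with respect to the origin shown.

vertical leg: A = 20 × 140 = 2800.00, centroid at (10.00, 70.00).
horizontal leg: A = 140 × 20 = 2800.00, centroid at (90.00, 10.00).
gusset: A = ½·32·40 = 640.00, centroid at (30.67, 33.33).
ΣA = 6240.00 mm²
ΣAx_c = (2800.00)(10.00) + (2800.00)(90.00) + (640.00)(30.67) = 299626.67 mm³
ΣAy_c = (2800.00)(70.00) + (2800.00)(10.00) + (640.00)(33.33) = 245333.33 mm³
x_c = 299626.67 / 6240.00 = 48.02 mm
y_c = 245333.33 / 6240.00 = 39.32 mm

x_c = 48.02 mm, y_c = 39.32 mm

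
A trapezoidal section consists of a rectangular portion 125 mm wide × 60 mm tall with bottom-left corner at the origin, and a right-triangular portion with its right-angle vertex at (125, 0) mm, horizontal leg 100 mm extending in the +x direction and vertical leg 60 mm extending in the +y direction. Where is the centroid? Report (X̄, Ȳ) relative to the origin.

rectangular portion: A = 125 × 60 = 7500.00, centroid at (62.50, 30.00).
triangular portion: A = ½·100·60 = 3000.00, centroid at (158.33, 20.00).
ΣA = 10500.00 mm²
ΣAX̄ = (7500.00)(62.50) + (3000.00)(158.33) = 943750.00 mm³
ΣAȲ = (7500.00)(30.00) + (3000.00)(20.00) = 285000.00 mm³
X̄ = 943750.00 / 10500.00 = 89.88 mm
Ȳ = 285000.00 / 10500.00 = 27.14 mm

X̄ = 89.88 mm, Ȳ = 27.14 mm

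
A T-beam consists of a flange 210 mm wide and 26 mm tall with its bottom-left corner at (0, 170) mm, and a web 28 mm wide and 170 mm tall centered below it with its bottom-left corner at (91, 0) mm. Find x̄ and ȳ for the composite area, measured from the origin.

web: A = 28 × 170 = 4760.00, centroid at (105.00, 85.00).
flange: A = 210 × 26 = 5460.00, centroid at (105.00, 183.00).
ΣA = 10220.00 mm²
ΣAx̄ = (4760.00)(105.00) + (5460.00)(105.00) = 1073100.00 mm³
ΣAȳ = (4760.00)(85.00) + (5460.00)(183.00) = 1403780.00 mm³
x̄ = 1073100.00 / 10220.00 = 105.00 mm
ȳ = 1403780.00 / 10220.00 = 137.36 mm

x̄ = 105.00 mm, ȳ = 137.36 mm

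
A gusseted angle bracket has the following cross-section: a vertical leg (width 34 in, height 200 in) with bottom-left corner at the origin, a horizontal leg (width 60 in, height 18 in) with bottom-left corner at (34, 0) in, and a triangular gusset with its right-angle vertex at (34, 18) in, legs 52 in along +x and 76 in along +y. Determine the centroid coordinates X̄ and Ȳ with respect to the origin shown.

X̄ = 29.03 in, Ȳ = 78.67 in

vertical leg: A = 34 × 200 = 6800.00, centroid at (17.00, 100.00).
horizontal leg: A = 60 × 18 = 1080.00, centroid at (64.00, 9.00).
gusset: A = ½·52·76 = 1976.00, centroid at (51.33, 43.33).
ΣA = 9856.00 in², ΣAX̄ = 286154.67 in³, ΣAȲ = 775346.67 in³.
X̄ = 286154.67/9856.00 = 29.03 in; Ȳ = 775346.67/9856.00 = 78.67 in.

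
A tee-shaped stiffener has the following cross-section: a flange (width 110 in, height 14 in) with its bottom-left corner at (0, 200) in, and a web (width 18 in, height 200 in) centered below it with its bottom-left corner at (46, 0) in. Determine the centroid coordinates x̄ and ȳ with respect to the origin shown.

web: A = 18 × 200 = 3600.00, centroid at (55.00, 100.00).
flange: A = 110 × 14 = 1540.00, centroid at (55.00, 207.00).
ΣA = 5140.00 in², ΣAx̄ = 282700.00 in³, ΣAȳ = 678780.00 in³.
x̄ = 282700.00/5140.00 = 55.00 in; ȳ = 678780.00/5140.00 = 132.06 in.

x̄ = 55.00 in, ȳ = 132.06 in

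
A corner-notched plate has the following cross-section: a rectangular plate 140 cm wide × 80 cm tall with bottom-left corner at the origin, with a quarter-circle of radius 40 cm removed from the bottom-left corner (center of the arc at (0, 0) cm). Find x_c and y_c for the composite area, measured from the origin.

plate: A = 140 × 80 = 11200.00, centroid at (70.00, 40.00).
removed quarter-circle: A = −¼π·40² = -1256.64, centroid at (16.98, 16.98).
ΣA = 9943.36 cm²
ΣAx_c = (11200.00)(70.00) + (-1256.64)(16.98) = 762666.67 cm³
ΣAy_c = (11200.00)(40.00) + (-1256.64)(16.98) = 426666.67 cm³
x_c = 762666.67 / 9943.36 = 76.70 cm
y_c = 426666.67 / 9943.36 = 42.91 cm

x_c = 76.70 cm, y_c = 42.91 cm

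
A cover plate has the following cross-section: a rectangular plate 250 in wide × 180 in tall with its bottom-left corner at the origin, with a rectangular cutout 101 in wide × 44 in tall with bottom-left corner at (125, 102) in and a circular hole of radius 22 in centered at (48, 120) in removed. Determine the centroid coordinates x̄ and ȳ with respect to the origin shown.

x̄ = 122.25 in, ȳ = 84.96 in

plate: A = 250 × 180 = 45000.00, centroid at (125.00, 90.00).
hole 1: A = −(101 × 44) = -4444.00, centroid at (175.50, 124.00).
hole 2: A = −π·22² = -1520.53, centroid at (48.00, 120.00).
ΣA = 39035.47 in², ΣAx̄ = 4772092.52 in³, ΣAȳ = 3316480.30 in³.
x̄ = 4772092.52/39035.47 = 122.25 in; ȳ = 3316480.30/39035.47 = 84.96 in.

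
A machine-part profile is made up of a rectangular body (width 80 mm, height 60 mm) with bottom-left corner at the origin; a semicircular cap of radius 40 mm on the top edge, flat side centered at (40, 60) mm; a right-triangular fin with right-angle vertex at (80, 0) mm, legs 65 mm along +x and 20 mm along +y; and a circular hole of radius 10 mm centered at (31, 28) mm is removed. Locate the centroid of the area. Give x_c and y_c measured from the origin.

Part | A | x̄ᵢ | ȳᵢ | A·x̄ᵢ | A·ȳᵢ
rectangular body | 4800.00 | 40.00 | 30.00 | 192000.00 | 144000.00
semicircular top | 2513.27 | 40.00 | 76.98 | 100530.96 | 193463.11
triangular fin | 650.00 | 101.67 | 6.67 | 66083.33 | 4333.33
hole | -314.16 | 31.00 | 28.00 | -9738.94 | -8796.46
Σ | 7649.11 |  |  | 348875.36 | 332999.99
x_c = 348875.36 / 7649.11 = 45.61 mm
y_c = 332999.99 / 7649.11 = 43.53 mm

x_c = 45.61 mm, y_c = 43.53 mm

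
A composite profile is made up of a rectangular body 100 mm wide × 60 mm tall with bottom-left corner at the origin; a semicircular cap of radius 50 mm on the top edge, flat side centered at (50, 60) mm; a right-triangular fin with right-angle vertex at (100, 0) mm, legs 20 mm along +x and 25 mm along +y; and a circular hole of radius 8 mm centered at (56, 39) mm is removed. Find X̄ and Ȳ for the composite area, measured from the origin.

X̄ = 51.30 mm, Ȳ = 49.44 mm

Part | A | x̄ᵢ | ȳᵢ | A·x̄ᵢ | A·ȳᵢ
rectangular body | 6000.00 | 50.00 | 30.00 | 300000.00 | 180000.00
semicircular top | 3926.99 | 50.00 | 81.22 | 196349.54 | 318952.78
triangular fin | 250.00 | 106.67 | 8.33 | 26666.67 | 2083.33
hole | -201.06 | 56.00 | 39.00 | -11259.47 | -7841.42
Σ | 9975.93 |  |  | 511756.74 | 493194.70
X̄ = 511756.74 / 9975.93 = 51.30 mm
Ȳ = 493194.70 / 9975.93 = 49.44 mm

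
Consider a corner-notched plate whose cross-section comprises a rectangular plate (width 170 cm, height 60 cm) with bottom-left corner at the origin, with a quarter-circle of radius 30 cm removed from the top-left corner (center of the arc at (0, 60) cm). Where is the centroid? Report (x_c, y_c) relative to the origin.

plate: A = 170 × 60 = 10200.00, centroid at (85.00, 30.00).
removed quarter-circle: A = −¼π·30² = -706.86, centroid at (12.73, 47.27).
ΣA = 9493.14 cm², ΣAx_c = 858000.00 cm³, ΣAy_c = 272588.50 cm³.
x_c = 858000.00/9493.14 = 90.38 cm; y_c = 272588.50/9493.14 = 28.71 cm.

x_c = 90.38 cm, y_c = 28.71 cm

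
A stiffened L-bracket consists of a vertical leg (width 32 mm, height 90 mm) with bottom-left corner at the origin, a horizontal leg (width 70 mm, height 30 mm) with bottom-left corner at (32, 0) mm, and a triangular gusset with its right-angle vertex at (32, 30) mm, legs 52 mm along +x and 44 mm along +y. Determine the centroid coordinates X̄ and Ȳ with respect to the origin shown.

X̄ = 39.72 mm, Ȳ = 34.65 mm

vertical leg: A = 32 × 90 = 2880.00, centroid at (16.00, 45.00).
horizontal leg: A = 70 × 30 = 2100.00, centroid at (67.00, 15.00).
gusset: A = ½·52·44 = 1144.00, centroid at (49.33, 44.67).
ΣA = 6124.00 mm²
ΣAX̄ = (2880.00)(16.00) + (2100.00)(67.00) + (1144.00)(49.33) = 243217.33 mm³
ΣAȲ = (2880.00)(45.00) + (2100.00)(15.00) + (1144.00)(44.67) = 212198.67 mm³
X̄ = 243217.33 / 6124.00 = 39.72 mm
Ȳ = 212198.67 / 6124.00 = 34.65 mm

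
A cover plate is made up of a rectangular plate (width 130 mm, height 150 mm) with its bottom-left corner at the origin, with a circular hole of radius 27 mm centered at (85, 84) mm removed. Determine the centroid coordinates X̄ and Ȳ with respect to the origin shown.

Part | A | x̄ᵢ | ȳᵢ | A·x̄ᵢ | A·ȳᵢ
plate | 19500.00 | 65.00 | 75.00 | 1267500.00 | 1462500.00
hole | -2290.22 | 85.00 | 84.00 | -194668.79 | -192378.57
Σ | 17209.78 |  |  | 1072831.21 | 1270121.43
X̄ = 1072831.21 / 17209.78 = 62.34 mm
Ȳ = 1270121.43 / 17209.78 = 73.80 mm

X̄ = 62.34 mm, Ȳ = 73.80 mm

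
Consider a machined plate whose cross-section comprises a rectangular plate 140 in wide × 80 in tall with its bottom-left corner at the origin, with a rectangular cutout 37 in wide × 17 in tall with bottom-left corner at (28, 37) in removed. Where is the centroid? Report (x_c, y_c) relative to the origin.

plate: A = 140 × 80 = 11200.00, centroid at (70.00, 40.00).
hole: A = −(37 × 17) = -629.00, centroid at (46.50, 45.50).
ΣA = 10571.00 in², ΣAx_c = 754751.50 in³, ΣAy_c = 419380.50 in³.
x_c = 754751.50/10571.00 = 71.40 in; y_c = 419380.50/10571.00 = 39.67 in.

x_c = 71.40 in, y_c = 39.67 in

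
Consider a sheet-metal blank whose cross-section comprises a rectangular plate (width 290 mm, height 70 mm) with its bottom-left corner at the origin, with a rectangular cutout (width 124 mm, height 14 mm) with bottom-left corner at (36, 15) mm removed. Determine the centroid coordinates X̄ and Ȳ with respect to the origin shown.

X̄ = 149.40 mm, Ȳ = 36.22 mm

plate: A = 290 × 70 = 20300.00, centroid at (145.00, 35.00).
hole: A = −(124 × 14) = -1736.00, centroid at (98.00, 22.00).
ΣA = 18564.00 mm², ΣAX̄ = 2773372.00 mm³, ΣAȲ = 672308.00 mm³.
X̄ = 2773372.00/18564.00 = 149.40 mm; Ȳ = 672308.00/18564.00 = 36.22 mm.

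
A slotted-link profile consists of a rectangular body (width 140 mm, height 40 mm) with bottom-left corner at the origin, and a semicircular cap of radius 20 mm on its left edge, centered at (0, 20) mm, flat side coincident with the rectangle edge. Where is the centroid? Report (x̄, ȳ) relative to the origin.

Part | A | x̄ᵢ | ȳᵢ | A·x̄ᵢ | A·ȳᵢ
rectangular body | 5600.00 | 70.00 | 20.00 | 392000.00 | 112000.00
semicircular end | 628.32 | -8.49 | 20.00 | -5333.33 | 12566.37
Σ | 6228.32 |  |  | 386666.67 | 124566.37
x̄ = 386666.67 / 6228.32 = 62.08 mm
ȳ = 124566.37 / 6228.32 = 20.00 mm

x̄ = 62.08 mm, ȳ = 20.00 mm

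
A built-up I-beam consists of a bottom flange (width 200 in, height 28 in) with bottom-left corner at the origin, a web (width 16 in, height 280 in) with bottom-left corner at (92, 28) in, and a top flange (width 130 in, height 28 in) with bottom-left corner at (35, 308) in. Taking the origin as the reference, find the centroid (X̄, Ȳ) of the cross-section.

bottom flange: A = 200 × 28 = 5600.00, centroid at (100.00, 14.00).
web: A = 16 × 280 = 4480.00, centroid at (100.00, 168.00).
top flange: A = 130 × 28 = 3640.00, centroid at (100.00, 322.00).
ΣA = 13720.00 in², ΣAX̄ = 1372000.00 in³, ΣAȲ = 2003120.00 in³.
X̄ = 1372000.00/13720.00 = 100.00 in; Ȳ = 2003120.00/13720.00 = 146.00 in.

X̄ = 100.00 in, Ȳ = 146.00 in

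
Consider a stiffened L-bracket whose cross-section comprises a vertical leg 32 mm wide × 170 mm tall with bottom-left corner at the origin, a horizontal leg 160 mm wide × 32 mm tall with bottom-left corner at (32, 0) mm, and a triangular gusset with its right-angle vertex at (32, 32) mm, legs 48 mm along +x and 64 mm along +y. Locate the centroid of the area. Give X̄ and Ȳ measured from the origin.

vertical leg: A = 32 × 170 = 5440.00, centroid at (16.00, 85.00).
horizontal leg: A = 160 × 32 = 5120.00, centroid at (112.00, 16.00).
gusset: A = ½·48·64 = 1536.00, centroid at (48.00, 53.33).
ΣA = 12096.00 mm², ΣAX̄ = 734208.00 mm³, ΣAȲ = 626240.00 mm³.
X̄ = 734208.00/12096.00 = 60.70 mm; Ȳ = 626240.00/12096.00 = 51.77 mm.

X̄ = 60.70 mm, Ȳ = 51.77 mm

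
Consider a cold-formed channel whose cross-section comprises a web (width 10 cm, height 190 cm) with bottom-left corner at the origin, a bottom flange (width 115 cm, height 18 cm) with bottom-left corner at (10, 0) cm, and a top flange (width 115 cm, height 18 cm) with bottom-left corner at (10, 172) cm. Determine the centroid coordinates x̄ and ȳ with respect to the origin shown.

x̄ = 47.84 cm, ȳ = 95.00 cm

web: A = 10 × 190 = 1900.00, centroid at (5.00, 95.00).
bottom flange: A = 115 × 18 = 2070.00, centroid at (67.50, 9.00).
top flange: A = 115 × 18 = 2070.00, centroid at (67.50, 181.00).
ΣA = 6040.00 cm²
ΣAx̄ = (1900.00)(5.00) + (2070.00)(67.50) + (2070.00)(67.50) = 288950.00 cm³
ΣAȳ = (1900.00)(95.00) + (2070.00)(9.00) + (2070.00)(181.00) = 573800.00 cm³
x̄ = 288950.00 / 6040.00 = 47.84 cm
ȳ = 573800.00 / 6040.00 = 95.00 cm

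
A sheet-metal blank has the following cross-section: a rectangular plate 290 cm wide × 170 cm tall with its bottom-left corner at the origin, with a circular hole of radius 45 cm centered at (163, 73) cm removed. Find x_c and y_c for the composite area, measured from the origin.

x_c = 142.33 cm, y_c = 86.78 cm

Part | A | x̄ᵢ | ȳᵢ | A·x̄ᵢ | A·ȳᵢ
plate | 49300.00 | 145.00 | 85.00 | 7148500.00 | 4190500.00
hole | -6361.73 | 163.00 | 73.00 | -1036961.20 | -464405.93
Σ | 42938.27 |  |  | 6111538.80 | 3726094.07
x_c = 6111538.80 / 42938.27 = 142.33 cm
y_c = 3726094.07 / 42938.27 = 86.78 cm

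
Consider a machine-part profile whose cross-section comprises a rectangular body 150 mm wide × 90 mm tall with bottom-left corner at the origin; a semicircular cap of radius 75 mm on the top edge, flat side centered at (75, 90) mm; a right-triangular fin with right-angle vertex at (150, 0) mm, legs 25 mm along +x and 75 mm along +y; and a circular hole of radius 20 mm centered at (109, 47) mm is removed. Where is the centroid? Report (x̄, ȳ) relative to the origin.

x̄ = 76.61 mm, ȳ = 74.87 mm

Part | A | x̄ᵢ | ȳᵢ | A·x̄ᵢ | A·ȳᵢ
rectangular body | 13500.00 | 75.00 | 45.00 | 1012500.00 | 607500.00
semicircular top | 8835.73 | 75.00 | 121.83 | 662679.70 | 1076465.64
triangular fin | 937.50 | 158.33 | 25.00 | 148437.50 | 23437.50
hole | -1256.64 | 109.00 | 47.00 | -136973.44 | -59061.94
Σ | 22016.59 |  |  | 1686643.76 | 1648341.20
x̄ = 1686643.76 / 22016.59 = 76.61 mm
ȳ = 1648341.20 / 22016.59 = 74.87 mm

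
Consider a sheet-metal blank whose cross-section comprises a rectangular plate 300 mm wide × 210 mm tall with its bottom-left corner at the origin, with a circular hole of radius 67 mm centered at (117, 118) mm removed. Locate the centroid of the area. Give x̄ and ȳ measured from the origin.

plate: A = 300 × 210 = 63000.00, centroid at (150.00, 105.00).
hole: A = −π·67² = -14102.61, centroid at (117.00, 118.00).
ΣA = 48897.39 mm², ΣAx̄ = 7799994.70 mm³, ΣAȳ = 4950892.09 mm³.
x̄ = 7799994.70/48897.39 = 159.52 mm; ȳ = 4950892.09/48897.39 = 101.25 mm.

x̄ = 159.52 mm, ȳ = 101.25 mm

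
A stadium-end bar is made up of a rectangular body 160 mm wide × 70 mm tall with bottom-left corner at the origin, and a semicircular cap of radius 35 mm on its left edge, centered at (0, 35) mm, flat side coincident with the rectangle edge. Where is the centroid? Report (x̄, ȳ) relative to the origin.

rectangular body: A = 160 × 70 = 11200.00, centroid at (80.00, 35.00).
semicircular end: A = ½π·35² = 1924.23, centroid at (-14.85, 35.00).
ΣA = 13124.23 mm²
ΣAx̄ = (11200.00)(80.00) + (1924.23)(-14.85) = 867416.67 mm³
ΣAȳ = (11200.00)(35.00) + (1924.23)(35.00) = 459347.89 mm³
x̄ = 867416.67 / 13124.23 = 66.09 mm
ȳ = 459347.89 / 13124.23 = 35.00 mm

x̄ = 66.09 mm, ȳ = 35.00 mm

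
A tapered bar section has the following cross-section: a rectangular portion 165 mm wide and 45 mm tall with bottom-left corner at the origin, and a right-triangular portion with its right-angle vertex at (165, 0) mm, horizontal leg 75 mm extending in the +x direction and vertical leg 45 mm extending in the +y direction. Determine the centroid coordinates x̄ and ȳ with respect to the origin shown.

x̄ = 102.41 mm, ȳ = 21.11 mm

rectangular portion: A = 165 × 45 = 7425.00, centroid at (82.50, 22.50).
triangular portion: A = ½·75·45 = 1687.50, centroid at (190.00, 15.00).
ΣA = 9112.50 mm²
ΣAx̄ = (7425.00)(82.50) + (1687.50)(190.00) = 933187.50 mm³
ΣAȳ = (7425.00)(22.50) + (1687.50)(15.00) = 192375.00 mm³
x̄ = 933187.50 / 9112.50 = 102.41 mm
ȳ = 192375.00 / 9112.50 = 21.11 mm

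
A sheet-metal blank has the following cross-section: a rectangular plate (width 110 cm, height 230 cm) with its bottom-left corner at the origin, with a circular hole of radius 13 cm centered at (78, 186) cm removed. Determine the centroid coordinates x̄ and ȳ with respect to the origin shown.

plate: A = 110 × 230 = 25300.00, centroid at (55.00, 115.00).
hole: A = −π·13² = -530.93, centroid at (78.00, 186.00).
ΣA = 24769.07 cm²
ΣAx̄ = (25300.00)(55.00) + (-530.93)(78.00) = 1350087.53 cm³
ΣAȳ = (25300.00)(115.00) + (-530.93)(186.00) = 2810747.18 cm³
x̄ = 1350087.53 / 24769.07 = 54.51 cm
ȳ = 2810747.18 / 24769.07 = 113.48 cm

x̄ = 54.51 cm, ȳ = 113.48 cm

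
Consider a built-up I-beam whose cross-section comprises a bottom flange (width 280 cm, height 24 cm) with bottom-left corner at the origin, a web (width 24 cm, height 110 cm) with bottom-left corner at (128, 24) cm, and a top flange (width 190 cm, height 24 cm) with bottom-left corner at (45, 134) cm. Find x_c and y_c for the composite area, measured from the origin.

bottom flange: A = 280 × 24 = 6720.00, centroid at (140.00, 12.00).
web: A = 24 × 110 = 2640.00, centroid at (140.00, 79.00).
top flange: A = 190 × 24 = 4560.00, centroid at (140.00, 146.00).
ΣA = 13920.00 cm²
ΣAx_c = (6720.00)(140.00) + (2640.00)(140.00) + (4560.00)(140.00) = 1948800.00 cm³
ΣAy_c = (6720.00)(12.00) + (2640.00)(79.00) + (4560.00)(146.00) = 954960.00 cm³
x_c = 1948800.00 / 13920.00 = 140.00 cm
y_c = 954960.00 / 13920.00 = 68.60 cm

x_c = 140.00 cm, y_c = 68.60 cm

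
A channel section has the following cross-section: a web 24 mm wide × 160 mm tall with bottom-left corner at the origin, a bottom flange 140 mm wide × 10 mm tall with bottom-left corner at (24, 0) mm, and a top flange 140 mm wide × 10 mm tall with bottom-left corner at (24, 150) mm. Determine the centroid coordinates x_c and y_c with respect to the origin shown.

x_c = 46.58 mm, y_c = 80.00 mm

web: A = 24 × 160 = 3840.00, centroid at (12.00, 80.00).
bottom flange: A = 140 × 10 = 1400.00, centroid at (94.00, 5.00).
top flange: A = 140 × 10 = 1400.00, centroid at (94.00, 155.00).
ΣA = 6640.00 mm²
ΣAx_c = (3840.00)(12.00) + (1400.00)(94.00) + (1400.00)(94.00) = 309280.00 mm³
ΣAy_c = (3840.00)(80.00) + (1400.00)(5.00) + (1400.00)(155.00) = 531200.00 mm³
x_c = 309280.00 / 6640.00 = 46.58 mm
y_c = 531200.00 / 6640.00 = 80.00 mm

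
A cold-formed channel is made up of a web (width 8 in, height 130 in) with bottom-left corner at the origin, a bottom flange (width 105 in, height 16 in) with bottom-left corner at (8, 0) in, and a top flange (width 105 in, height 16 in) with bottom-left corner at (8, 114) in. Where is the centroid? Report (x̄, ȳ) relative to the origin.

x̄ = 47.15 in, ȳ = 65.00 in

web: A = 8 × 130 = 1040.00, centroid at (4.00, 65.00).
bottom flange: A = 105 × 16 = 1680.00, centroid at (60.50, 8.00).
top flange: A = 105 × 16 = 1680.00, centroid at (60.50, 122.00).
ΣA = 4400.00 in², ΣAx̄ = 207440.00 in³, ΣAȳ = 286000.00 in³.
x̄ = 207440.00/4400.00 = 47.15 in; ȳ = 286000.00/4400.00 = 65.00 in.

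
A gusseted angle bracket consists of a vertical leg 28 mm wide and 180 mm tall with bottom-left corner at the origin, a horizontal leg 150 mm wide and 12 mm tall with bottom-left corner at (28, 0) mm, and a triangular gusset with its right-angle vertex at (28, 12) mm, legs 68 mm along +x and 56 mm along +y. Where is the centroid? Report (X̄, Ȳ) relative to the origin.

vertical leg: A = 28 × 180 = 5040.00, centroid at (14.00, 90.00).
horizontal leg: A = 150 × 12 = 1800.00, centroid at (103.00, 6.00).
gusset: A = ½·68·56 = 1904.00, centroid at (50.67, 30.67).
ΣA = 8744.00 mm²
ΣAX̄ = (5040.00)(14.00) + (1800.00)(103.00) + (1904.00)(50.67) = 352429.33 mm³
ΣAȲ = (5040.00)(90.00) + (1800.00)(6.00) + (1904.00)(30.67) = 522789.33 mm³
X̄ = 352429.33 / 8744.00 = 40.31 mm
Ȳ = 522789.33 / 8744.00 = 59.79 mm

X̄ = 40.31 mm, Ȳ = 59.79 mm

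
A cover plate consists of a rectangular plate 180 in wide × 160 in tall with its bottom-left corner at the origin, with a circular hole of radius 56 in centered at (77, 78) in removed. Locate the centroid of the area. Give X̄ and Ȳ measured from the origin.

plate: A = 180 × 160 = 28800.00, centroid at (90.00, 80.00).
hole: A = −π·56² = -9852.03, centroid at (77.00, 78.00).
ΣA = 18947.97 in², ΣAX̄ = 1833393.34 in³, ΣAȲ = 1535541.30 in³.
X̄ = 1833393.34/18947.97 = 96.76 in; Ȳ = 1535541.30/18947.97 = 81.04 in.

X̄ = 96.76 in, Ȳ = 81.04 in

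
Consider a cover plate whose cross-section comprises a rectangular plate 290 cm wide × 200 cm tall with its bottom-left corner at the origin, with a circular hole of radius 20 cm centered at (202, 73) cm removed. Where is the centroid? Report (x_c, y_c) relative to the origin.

x_c = 143.74 cm, y_c = 100.60 cm

plate: A = 290 × 200 = 58000.00, centroid at (145.00, 100.00).
hole: A = −π·20² = -1256.64, centroid at (202.00, 73.00).
ΣA = 56743.36 cm², ΣAx_c = 8156159.31 cm³, ΣAy_c = 5708265.49 cm³.
x_c = 8156159.31/56743.36 = 143.74 cm; y_c = 5708265.49/56743.36 = 100.60 cm.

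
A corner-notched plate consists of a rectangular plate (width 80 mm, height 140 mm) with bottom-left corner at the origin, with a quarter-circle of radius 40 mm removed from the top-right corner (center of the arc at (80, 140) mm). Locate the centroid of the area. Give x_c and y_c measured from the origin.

x_c = 37.09 mm, y_c = 63.30 mm

plate: A = 80 × 140 = 11200.00, centroid at (40.00, 70.00).
removed quarter-circle: A = −¼π·40² = -1256.64, centroid at (63.02, 123.02).
ΣA = 9943.36 mm², ΣAx_c = 368802.37 mm³, ΣAy_c = 629404.14 mm³.
x_c = 368802.37/9943.36 = 37.09 mm; y_c = 629404.14/9943.36 = 63.30 mm.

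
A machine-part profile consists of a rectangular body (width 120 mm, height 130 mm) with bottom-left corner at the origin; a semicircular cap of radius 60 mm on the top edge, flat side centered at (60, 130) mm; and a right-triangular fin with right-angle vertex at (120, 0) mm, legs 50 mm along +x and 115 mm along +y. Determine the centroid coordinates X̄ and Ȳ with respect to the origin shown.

Part | A | x̄ᵢ | ȳᵢ | A·x̄ᵢ | A·ȳᵢ
rectangular body | 15600.00 | 60.00 | 65.00 | 936000.00 | 1014000.00
semicircular top | 5654.87 | 60.00 | 155.46 | 339292.01 | 879132.68
triangular fin | 2875.00 | 136.67 | 38.33 | 392916.67 | 110208.33
Σ | 24129.87 |  |  | 1668208.67 | 2003341.01
X̄ = 1668208.67 / 24129.87 = 69.13 mm
Ȳ = 2003341.01 / 24129.87 = 83.02 mm

X̄ = 69.13 mm, Ȳ = 83.02 mm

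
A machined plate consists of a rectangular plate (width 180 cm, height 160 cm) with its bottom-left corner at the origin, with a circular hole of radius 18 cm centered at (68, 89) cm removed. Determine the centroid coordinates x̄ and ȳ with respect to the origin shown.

x̄ = 90.81 cm, ȳ = 79.67 cm

plate: A = 180 × 160 = 28800.00, centroid at (90.00, 80.00).
hole: A = −π·18² = -1017.88, centroid at (68.00, 89.00).
ΣA = 27782.12 cm², ΣAx̄ = 2522784.43 cm³, ΣAȳ = 2213409.03 cm³.
x̄ = 2522784.43/27782.12 = 90.81 cm; ȳ = 2213409.03/27782.12 = 79.67 cm.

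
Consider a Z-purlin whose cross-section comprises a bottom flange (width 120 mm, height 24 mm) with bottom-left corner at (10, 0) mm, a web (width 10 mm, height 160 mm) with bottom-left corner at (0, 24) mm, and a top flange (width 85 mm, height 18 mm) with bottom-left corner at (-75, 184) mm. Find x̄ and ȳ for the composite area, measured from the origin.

Part | A | x̄ᵢ | ȳᵢ | A·x̄ᵢ | A·ȳᵢ
bottom flange | 2880.00 | 70.00 | 12.00 | 201600.00 | 34560.00
web | 1600.00 | 5.00 | 104.00 | 8000.00 | 166400.00
top flange | 1530.00 | -32.50 | 193.00 | -49725.00 | 295290.00
Σ | 6010.00 |  |  | 159875.00 | 496250.00
x̄ = 159875.00 / 6010.00 = 26.60 mm
ȳ = 496250.00 / 6010.00 = 82.57 mm

x̄ = 26.60 mm, ȳ = 82.57 mm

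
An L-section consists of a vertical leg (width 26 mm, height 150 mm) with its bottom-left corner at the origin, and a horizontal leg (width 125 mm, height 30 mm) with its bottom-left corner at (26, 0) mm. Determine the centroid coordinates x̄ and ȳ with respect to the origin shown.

x̄ = 50.01 mm, ȳ = 45.59 mm

vertical leg: A = 26 × 150 = 3900.00, centroid at (13.00, 75.00).
horizontal leg: A = 125 × 30 = 3750.00, centroid at (88.50, 15.00).
ΣA = 7650.00 mm², ΣAx̄ = 382575.00 mm³, ΣAȳ = 348750.00 mm³.
x̄ = 382575.00/7650.00 = 50.01 mm; ȳ = 348750.00/7650.00 = 45.59 mm.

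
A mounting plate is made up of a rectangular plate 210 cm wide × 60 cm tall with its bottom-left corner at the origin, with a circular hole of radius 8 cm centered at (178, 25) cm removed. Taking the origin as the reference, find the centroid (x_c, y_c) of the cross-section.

plate: A = 210 × 60 = 12600.00, centroid at (105.00, 30.00).
hole: A = −π·8² = -201.06, centroid at (178.00, 25.00).
ΣA = 12398.94 cm², ΣAx_c = 1287210.98 cm³, ΣAy_c = 372973.45 cm³.
x_c = 1287210.98/12398.94 = 103.82 cm; y_c = 372973.45/12398.94 = 30.08 cm.

x_c = 103.82 cm, y_c = 30.08 cm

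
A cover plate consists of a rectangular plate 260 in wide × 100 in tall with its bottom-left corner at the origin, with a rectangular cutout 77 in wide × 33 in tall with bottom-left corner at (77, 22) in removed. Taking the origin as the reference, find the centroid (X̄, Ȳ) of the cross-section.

plate: A = 260 × 100 = 26000.00, centroid at (130.00, 50.00).
hole: A = −(77 × 33) = -2541.00, centroid at (115.50, 38.50).
ΣA = 23459.00 in²
ΣAX̄ = (26000.00)(130.00) + (-2541.00)(115.50) = 3086514.50 in³
ΣAȲ = (26000.00)(50.00) + (-2541.00)(38.50) = 1202171.50 in³
X̄ = 3086514.50 / 23459.00 = 131.57 in
Ȳ = 1202171.50 / 23459.00 = 51.25 in

X̄ = 131.57 in, Ȳ = 51.25 in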